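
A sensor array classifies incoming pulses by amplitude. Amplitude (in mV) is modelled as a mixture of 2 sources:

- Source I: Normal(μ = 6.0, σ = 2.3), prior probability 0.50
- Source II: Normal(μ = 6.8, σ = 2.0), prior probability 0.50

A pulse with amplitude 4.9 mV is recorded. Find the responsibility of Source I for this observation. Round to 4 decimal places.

0.5491

Apply Bayes' rule: the posterior for each component is proportional to its prior times its likelihood at x.
Normal densities:
  f_I = (1/(2.3·√(2π)))·exp(−(4.9−6.0)²/(2·2.3²)) = 0.173453·exp(-0.11437) = 0.154708
  f_II = (1/(2.0·√(2π)))·exp(−(4.9−6.8)²/(2·2.0²)) = 0.199471·exp(-0.45125) = 0.12703
Unnormalised posteriors:
  π_I·f_I = 0.50 × 0.154708 = 0.0773541
  π_II·f_II = 0.50 × 0.12703 = 0.0635148
Marginal: 0.0773541 + 0.0635148 = 0.140869
P(Source I | 4.9 mV) ≈ 0.5491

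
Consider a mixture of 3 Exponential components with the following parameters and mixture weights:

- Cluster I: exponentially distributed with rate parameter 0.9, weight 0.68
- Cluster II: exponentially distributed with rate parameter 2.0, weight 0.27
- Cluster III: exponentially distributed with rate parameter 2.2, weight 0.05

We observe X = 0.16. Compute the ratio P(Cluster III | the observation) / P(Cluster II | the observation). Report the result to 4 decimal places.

Since P(k|x) ∝ π_k f_k(x), the posterior odds are π_i f_i(x) / (π_j f_j(x)).
Component likelihoods at x = 0.16:
  p_I = 0.779299
  p_II = 1.4523
  p_III = 1.54722
0.0773608 / 0.39212 ≈ 0.1973

0.1973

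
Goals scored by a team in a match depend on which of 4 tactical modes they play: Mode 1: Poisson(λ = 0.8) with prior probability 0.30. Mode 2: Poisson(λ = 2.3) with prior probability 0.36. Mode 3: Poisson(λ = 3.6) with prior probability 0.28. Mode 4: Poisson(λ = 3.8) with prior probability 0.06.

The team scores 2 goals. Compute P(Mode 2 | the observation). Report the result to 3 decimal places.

0.482

P(component k | x) = P(Z=k)·f_k(x) / marginal(x), where marginal(x) = Σ_j P(Z=j)·f_j(x).
Component likelihoods at x = 2 goals:
  p_1 = 0.143785
  p_2 = 0.265185
  p_3 = 0.177058
  p_4 = 0.161517
Weight by the priors:
  P(Z=1)·p_1 = 0.30 × 0.143785 = 0.0431356
  P(Z=2)·p_2 = 0.36 × 0.265185 = 0.0954665
  P(Z=3)·p_3 = 0.28 × 0.177058 = 0.0495762
  P(Z=4)·p_4 = 0.06 × 0.161517 = 0.00969102
Normaliser: 0.0431356 + 0.0954665 + 0.0495762 + 0.00969102 = 0.197869
P(Mode 2 | data) ≈ 0.482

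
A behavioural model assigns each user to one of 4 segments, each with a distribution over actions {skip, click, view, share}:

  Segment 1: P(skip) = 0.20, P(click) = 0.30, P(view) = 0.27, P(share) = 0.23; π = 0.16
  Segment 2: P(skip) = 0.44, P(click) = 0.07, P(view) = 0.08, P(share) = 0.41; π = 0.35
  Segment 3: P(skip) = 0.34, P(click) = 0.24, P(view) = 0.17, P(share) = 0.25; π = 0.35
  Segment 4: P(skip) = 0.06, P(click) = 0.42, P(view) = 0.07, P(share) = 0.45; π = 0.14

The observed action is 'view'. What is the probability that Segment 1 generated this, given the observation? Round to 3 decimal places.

0.307

Posterior ∝ prior × likelihood, so P(k | x) ∝ P(Z=k) f_k(x); normalise over all components.
Evaluate each component's likelihood at the observed value:
  f_1 = P(view | comp) = 0.27
  f_2 = P(view | comp) = 0.08
  f_3 = P(view | comp) = 0.17
  f_4 = P(view | comp) = 0.07
Prior × likelihood for each component:
  P(Z=1)·f_1 = 0.16 × 0.27 = 0.0432
  P(Z=2)·f_2 = 0.35 × 0.08 = 0.028
  P(Z=3)·f_3 = 0.35 × 0.17 = 0.0595
  P(Z=4)·f_4 = 0.14 × 0.07 = 0.0098
Evidence: 0.0432 + 0.028 + 0.0595 + 0.0098 = 0.1405
So the posterior for Segment 1 is 0.0432 / 0.1405 ≈ 0.307.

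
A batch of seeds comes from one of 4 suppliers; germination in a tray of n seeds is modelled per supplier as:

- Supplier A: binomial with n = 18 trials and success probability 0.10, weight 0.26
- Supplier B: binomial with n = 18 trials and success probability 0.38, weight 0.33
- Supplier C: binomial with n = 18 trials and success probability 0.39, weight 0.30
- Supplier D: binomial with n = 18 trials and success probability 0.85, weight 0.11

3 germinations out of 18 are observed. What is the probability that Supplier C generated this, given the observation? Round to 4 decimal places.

Posterior ∝ prior × likelihood, so P(k | x) ∝ P(Z=k) f_k(x); normalise over all components.
Binomial probabilities:
  p_A = C(18,3)·0.10^3·0.90^15 = 816·0.001·0.205891 = 0.168007
  p_B = C(18,3)·0.38^3·0.62^15 = 816·0.054872·0.00076891 = 0.0344284
  p_C = C(18,3)·0.39^3·0.61^15 = 816·0.059319·0.000602487 = 0.029163
  p_D = C(18,3)·0.85^3·0.15^15 = 816·0.614125·4.37894e-13 = 2.1944e-10
Multiply by the mixture weights:
  P(Z=A)·p_A = 0.26 × 0.168007 = 0.0436819
  P(Z=B)·p_B = 0.33 × 0.0344284 = 0.0113614
  P(Z=C)·p_C = 0.30 × 0.029163 = 0.00874889
  P(Z=D)·p_D = 0.11 × 2.1944e-10 = 2.41384e-11
Normaliser: 0.0436819 + 0.0113614 + 0.00874889 + 2.41384e-11 = 0.0637921
P(Supplier C | the observation) = 0.00874889 / 0.0637921 ≈ 0.1371

0.1371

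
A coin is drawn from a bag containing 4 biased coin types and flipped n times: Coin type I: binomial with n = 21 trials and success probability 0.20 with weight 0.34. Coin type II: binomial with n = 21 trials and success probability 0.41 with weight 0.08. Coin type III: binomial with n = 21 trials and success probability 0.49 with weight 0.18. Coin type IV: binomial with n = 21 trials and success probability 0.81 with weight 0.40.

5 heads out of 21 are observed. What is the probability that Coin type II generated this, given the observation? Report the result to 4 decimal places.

0.0593

Posterior ∝ prior × likelihood, so P(k | x) ∝ w_k f_k(x); normalise over all components.
Component likelihoods at x = 5 heads out of 21:
  L_I = C(21,5)·0.20^5·0.80^16 = 20349·0.00032·0.0281475 = 0.183287
  L_II = C(21,5)·0.41^5·0.59^16 = 20349·0.0115856·0.000215592 = 0.050827
  L_III = C(21,5)·0.49^5·0.51^16 = 20349·0.0282475·2.0947e-05 = 0.0120405
  L_IV = C(21,5)·0.81^5·0.19^16 = 20349·0.348678·2.88441e-12 = 2.04657e-08
Weight by the priors:
  w_I·L_I = 0.34 × 0.183287 = 0.0623177
  w_II·L_II = 0.08 × 0.050827 = 0.00406616
  w_III·L_III = 0.18 × 0.0120405 = 0.0021673
  w_IV·L_IV = 0.40 × 2.04657e-08 = 8.18626e-09
Sum: 0.0623177 + 0.00406616 + 0.0021673 + 8.18626e-09 = 0.0685512
P(Coin type II | data) ≈ 0.0593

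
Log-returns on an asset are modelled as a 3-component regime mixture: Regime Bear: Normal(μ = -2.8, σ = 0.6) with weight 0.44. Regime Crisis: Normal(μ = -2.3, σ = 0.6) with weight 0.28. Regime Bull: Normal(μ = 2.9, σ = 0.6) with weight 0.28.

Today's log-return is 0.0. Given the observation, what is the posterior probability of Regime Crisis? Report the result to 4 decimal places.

0.9446

By Bayes' theorem, P(k | x) = w_k f_k(x) / Σ_j w_j f_j(x).
Evaluate each component's likelihood at the observed value:
  L_Bear = 1.24101e-05
  L_Crisis = 0.000428451
  L_Bull = 5.62287e-06
Unnormalised posteriors:
  w_Bear·L_Bear = 0.44 × 1.24101e-05 = 5.46043e-06
  w_Crisis·L_Crisis = 0.28 × 0.000428451 = 0.000119966
  w_Bull·L_Bull = 0.28 × 5.62287e-06 = 1.5744e-06
Evidence: 5.46043e-06 + 0.000119966 + 1.5744e-06 = 0.000127001
Responsibility of Regime Crisis: 0.000119966 / 0.000127001 ≈ 0.9446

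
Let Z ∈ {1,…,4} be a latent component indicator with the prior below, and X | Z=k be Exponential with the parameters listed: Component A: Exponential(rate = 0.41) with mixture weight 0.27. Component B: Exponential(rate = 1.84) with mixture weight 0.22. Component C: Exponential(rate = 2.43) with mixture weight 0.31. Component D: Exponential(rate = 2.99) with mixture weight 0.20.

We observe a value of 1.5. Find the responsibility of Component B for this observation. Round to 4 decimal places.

By Bayes' theorem, P(k | x) = P(Z=k) f_k(x) / Σ_j P(Z=j) f_j(x).
Component likelihoods at x = 1.5:
  f_A = 0.221663
  f_B = 0.116457
  f_C = 0.063475
  f_D = 0.0337179
Weight by the priors:
  P(Z=A)·f_A = 0.27 × 0.221663 = 0.0598489
  P(Z=B)·f_B = 0.22 × 0.116457 = 0.0256205
  P(Z=C)·f_C = 0.31 × 0.063475 = 0.0196773
  P(Z=D)·f_D = 0.20 × 0.0337179 = 0.00674358
Evidence: 0.0598489 + 0.0256205 + 0.0196773 + 0.00674358 = 0.11189
So the posterior for Component B is 0.0256205 / 0.11189 ≈ 0.2290.

0.2290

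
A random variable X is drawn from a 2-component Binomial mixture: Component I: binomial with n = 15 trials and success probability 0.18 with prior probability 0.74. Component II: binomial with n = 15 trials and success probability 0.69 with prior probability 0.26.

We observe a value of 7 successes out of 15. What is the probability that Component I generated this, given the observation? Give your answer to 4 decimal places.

0.3593

The responsibility of component k is w_k f_k(x) divided by Σ_j w_j f_j(x).
Component likelihoods at x = 7 successes out of 15:
  L_I = 0.00805317
  L_II = 0.0408682
Weight by the priors:
  w_I·L_I = 0.74 × 0.00805317 = 0.00595935
  w_II·L_II = 0.26 × 0.0408682 = 0.0106257
Sum: 0.00595935 + 0.0106257 = 0.0165851
P(Component I | x) = 0.00595935 / 0.0165851 ≈ 0.3593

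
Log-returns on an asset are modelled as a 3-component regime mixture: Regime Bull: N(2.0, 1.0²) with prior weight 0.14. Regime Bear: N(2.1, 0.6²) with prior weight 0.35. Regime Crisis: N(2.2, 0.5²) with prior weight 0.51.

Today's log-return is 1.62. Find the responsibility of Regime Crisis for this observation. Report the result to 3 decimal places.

The responsibility of component k is π_k f_k(x) divided by Σ_j π_j f_j(x).
Normal densities:
  p_Bull = 0.371154
  p_Bear = 0.482819
  p_Crisis = 0.407143
Unnormalised posteriors:
  π_Bull·p_Bull = 0.14 × 0.371154 = 0.0519615
  π_Bear·p_Bear = 0.35 × 0.482819 = 0.168987
  π_Crisis·p_Crisis = 0.51 × 0.407143 = 0.207643
Evidence: 0.0519615 + 0.168987 + 0.207643 = 0.428591
P(Regime Crisis | the observation) ≈ 0.484

0.484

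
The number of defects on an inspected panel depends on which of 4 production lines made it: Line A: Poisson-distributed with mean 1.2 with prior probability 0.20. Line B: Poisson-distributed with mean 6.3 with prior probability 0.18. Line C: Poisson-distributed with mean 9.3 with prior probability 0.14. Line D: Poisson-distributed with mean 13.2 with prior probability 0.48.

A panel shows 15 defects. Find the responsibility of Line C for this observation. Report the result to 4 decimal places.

0.0697

The responsibility of component k is P(Z=k) f_k(x) divided by Σ_j P(Z=j) f_j(x).
Component likelihoods at x = 15 defects:
  p_A = 3.54867e-12
  p_B = 0.00137263
  p_C = 0.02354
  p_D = 0.0910798
Prior × likelihood for each component:
  P(Z=A)·p_A = 0.20 × 3.54867e-12 = 7.09734e-13
  P(Z=B)·p_B = 0.18 × 0.00137263 = 0.000247073
  P(Z=C)·p_C = 0.14 × 0.02354 = 0.0032956
  P(Z=D)·p_D = 0.48 × 0.0910798 = 0.0437183
Evidence: 7.09734e-13 + 0.000247073 + 0.0032956 + 0.0437183 = 0.047261
So the posterior for Line C is 0.0032956 / 0.047261 ≈ 0.0697.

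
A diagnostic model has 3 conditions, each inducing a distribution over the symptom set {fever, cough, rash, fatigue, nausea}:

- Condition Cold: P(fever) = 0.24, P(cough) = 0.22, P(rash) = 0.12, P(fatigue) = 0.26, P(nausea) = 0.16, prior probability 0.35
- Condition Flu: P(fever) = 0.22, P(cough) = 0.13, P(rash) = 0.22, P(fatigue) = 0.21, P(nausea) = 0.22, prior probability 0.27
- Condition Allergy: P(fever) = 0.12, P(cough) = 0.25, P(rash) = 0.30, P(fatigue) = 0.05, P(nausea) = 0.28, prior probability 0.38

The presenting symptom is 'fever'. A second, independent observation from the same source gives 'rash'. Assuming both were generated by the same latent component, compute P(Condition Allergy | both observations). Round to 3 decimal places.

The responsibility of component k is π_k f_k(x) divided by Σ_j π_j f_j(x).
Since both observations come from the same component, the likelihood for component k is f_k(x₁)·f_k(x₂).
  f_Cold = [0.24] × [0.12] = 0.0288
  f_Flu = [0.22] × [0.22] = 0.0484
  f_Allergy = [0.12] × [0.3] = 0.036
Prior × likelihood for each component:
  π_Cold·f_Cold = 0.35 × 0.0288 = 0.01008
  π_Flu·f_Flu = 0.27 × 0.0484 = 0.013068
  π_Allergy·f_Allergy = 0.38 × 0.036 = 0.01368
Denominator: 0.01008 + 0.013068 + 0.01368 = 0.036828
Responsibility of Condition Allergy: 0.01368 / 0.036828 ≈ 0.371

0.371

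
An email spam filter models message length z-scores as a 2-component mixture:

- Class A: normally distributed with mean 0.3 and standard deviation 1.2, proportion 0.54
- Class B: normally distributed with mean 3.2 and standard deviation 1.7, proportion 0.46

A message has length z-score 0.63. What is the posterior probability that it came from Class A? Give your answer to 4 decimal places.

0.8339

P(component k | x) = π_k·f_k(x) / marginal(x), where marginal(x) = Σ_j π_j·f_j(x).
Evaluate each component's likelihood at the observed value:
  f_A = (1/(1.2·√(2π)))·exp(−(0.63−0.3)²/(2·1.2²)) = 0.332452·exp(-0.03781) = 0.320116
  f_B = (1/(1.7·√(2π)))·exp(−(0.63−3.2)²/(2·1.7²)) = 0.234672·exp(-1.14272) = 0.074849
Prior × likelihood for each component:
  π_A·f_A = 0.54 × 0.320116 = 0.172863
  π_B·f_B = 0.46 × 0.074849 = 0.0344305
Evidence: 0.172863 + 0.0344305 = 0.207293
P(Class A | 0.63) = 0.172863 / 0.207293 ≈ 0.8339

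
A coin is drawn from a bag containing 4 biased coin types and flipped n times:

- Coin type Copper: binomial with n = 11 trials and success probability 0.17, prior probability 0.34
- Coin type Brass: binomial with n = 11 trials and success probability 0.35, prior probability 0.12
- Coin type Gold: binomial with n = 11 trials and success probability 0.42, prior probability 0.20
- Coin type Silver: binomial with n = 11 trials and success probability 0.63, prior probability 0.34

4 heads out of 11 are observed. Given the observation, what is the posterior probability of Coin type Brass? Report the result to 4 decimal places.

0.2497

P(component k | x) = π_k·f_k(x) / marginal(x), where marginal(x) = Σ_j π_j·f_j(x).
Component likelihoods at x = 4 heads out of 11:
  f_Copper = 0.0747922
  f_Brass = 0.242761
  f_Gold = 0.226729
  f_Silver = 0.0493501
Multiply by the mixture weights:
  π_Copper·f_Copper = 0.34 × 0.0747922 = 0.0254293
  π_Brass·f_Brass = 0.12 × 0.242761 = 0.0291314
  π_Gold·f_Gold = 0.20 × 0.226729 = 0.0453458
  π_Silver·f_Silver = 0.34 × 0.0493501 = 0.016779
Evidence: 0.0254293 + 0.0291314 + 0.0453458 + 0.016779 = 0.116686
Responsibility of Coin type Brass: 0.0291314 / 0.116686 ≈ 0.2497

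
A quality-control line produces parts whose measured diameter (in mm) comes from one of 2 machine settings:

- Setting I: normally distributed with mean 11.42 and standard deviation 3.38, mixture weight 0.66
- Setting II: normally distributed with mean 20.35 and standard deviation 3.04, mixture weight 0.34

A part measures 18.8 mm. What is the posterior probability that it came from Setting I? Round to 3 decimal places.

By Bayes' theorem, P(k | x) = P(Z=k) f_k(x) / Σ_j P(Z=j) f_j(x).
Evaluate each component's likelihood at the observed value:
  L_I = 0.0108836
  L_II = 0.115235
Multiply by the mixture weights:
  P(Z=I)·L_I = 0.66 × 0.0108836 = 0.00718315
  P(Z=II)·L_II = 0.34 × 0.115235 = 0.03918
Evidence: 0.00718315 + 0.03918 = 0.0463632
Responsibility of Setting I: 0.00718315 / 0.0463632 ≈ 0.155

0.155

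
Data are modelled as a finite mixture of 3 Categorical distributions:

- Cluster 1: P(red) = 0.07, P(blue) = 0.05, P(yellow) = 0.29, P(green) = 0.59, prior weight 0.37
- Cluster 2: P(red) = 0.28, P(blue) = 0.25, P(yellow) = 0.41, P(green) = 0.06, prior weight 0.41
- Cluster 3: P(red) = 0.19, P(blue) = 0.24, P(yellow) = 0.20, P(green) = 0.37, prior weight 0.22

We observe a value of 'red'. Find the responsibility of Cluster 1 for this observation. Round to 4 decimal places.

0.1419

The responsibility of component k is w_k f_k(x) divided by Σ_j w_j f_j(x).
Categorical probabilities:
  L_1 = P(red | comp) = 0.07
  L_2 = P(red | comp) = 0.28
  L_3 = P(red | comp) = 0.19
Unnormalised posteriors:
  w_1·L_1 = 0.37 × 0.07 = 0.0259
  w_2·L_2 = 0.41 × 0.28 = 0.1148
  w_3·L_3 = 0.22 × 0.19 = 0.0418
Evidence: 0.0259 + 0.1148 + 0.0418 = 0.1825
P(Cluster 1 | the observation) = 0.0259 / 0.1825 ≈ 0.1419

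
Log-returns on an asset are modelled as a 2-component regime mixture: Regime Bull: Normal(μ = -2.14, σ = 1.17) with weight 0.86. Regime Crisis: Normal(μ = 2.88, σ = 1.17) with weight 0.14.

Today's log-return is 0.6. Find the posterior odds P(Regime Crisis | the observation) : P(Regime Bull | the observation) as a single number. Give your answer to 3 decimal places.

The posterior odds equal the prior odds times the likelihood ratio: (π_i/π_j)·(f_i(x)/f_j(x)).
Evaluate each component's likelihood at the observed value:
  f_Bull = (1/(1.17·√(2π)))·exp(−(0.6−-2.14)²/(2·1.17²)) = 0.340976·exp(-2.74220) = 0.0219685
  f_Crisis = (1/(1.17·√(2π)))·exp(−(0.6−2.88)²/(2·1.17²)) = 0.340976·exp(-1.89875) = 0.0510631
0.00714883 / 0.0188929 ≈ 0.378

0.378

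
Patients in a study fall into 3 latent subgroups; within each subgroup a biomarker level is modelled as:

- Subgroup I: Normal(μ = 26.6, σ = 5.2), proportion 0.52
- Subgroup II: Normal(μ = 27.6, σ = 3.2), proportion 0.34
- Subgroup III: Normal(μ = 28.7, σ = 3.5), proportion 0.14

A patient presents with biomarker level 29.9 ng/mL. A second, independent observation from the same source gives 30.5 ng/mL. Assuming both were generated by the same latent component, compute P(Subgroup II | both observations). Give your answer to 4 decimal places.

The responsibility of component k is π_k f_k(x) divided by Σ_j π_j f_j(x).
Since both observations come from the same component, the likelihood for component k is f_k(x₁)·f_k(x₂).
  p_I = [0.0627269] × [0.057911] = 0.00363258
  p_II = [0.0962901] × [0.0826836] = 0.00796161
  p_III = [0.107477] × [0.099864] = 0.0107331
Multiply by the mixture weights:
  π_I·p_I = 0.52 × 0.00363258 = 0.00188894
  π_II·p_II = 0.34 × 0.00796161 = 0.00270695
  π_III·p_III = 0.14 × 0.0107331 = 0.00150263
Normaliser: 0.00188894 + 0.00270695 + 0.00150263 = 0.00609852
Responsibility of Subgroup II: 0.00270695 / 0.00609852 ≈ 0.4439

0.4439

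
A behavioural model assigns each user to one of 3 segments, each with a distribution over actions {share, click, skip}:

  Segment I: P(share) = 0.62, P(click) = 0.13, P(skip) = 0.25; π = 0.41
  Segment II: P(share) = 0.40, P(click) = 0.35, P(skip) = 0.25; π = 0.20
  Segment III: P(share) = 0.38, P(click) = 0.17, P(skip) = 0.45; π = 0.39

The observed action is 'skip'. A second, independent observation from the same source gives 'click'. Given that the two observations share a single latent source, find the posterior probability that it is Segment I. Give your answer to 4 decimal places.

Apply Bayes' rule: the posterior for each component is proportional to its prior times its likelihood at x.
Since both observations come from the same component, the likelihood for component k is f_k(x₁)·f_k(x₂).
  f_I = [0.25] × [0.13] = 0.0325
  f_II = [0.25] × [0.35] = 0.0875
  f_III = [0.45] × [0.17] = 0.0765
Weight by the priors:
  P(Z=I)·f_I = 0.41 × 0.0325 = 0.013325
  P(Z=II)·f_II = 0.20 × 0.0875 = 0.0175
  P(Z=III)·f_III = 0.39 × 0.0765 = 0.029835
Denominator: 0.013325 + 0.0175 + 0.029835 = 0.06066
So the posterior for Segment I is 0.013325 / 0.06066 ≈ 0.2197.

0.2197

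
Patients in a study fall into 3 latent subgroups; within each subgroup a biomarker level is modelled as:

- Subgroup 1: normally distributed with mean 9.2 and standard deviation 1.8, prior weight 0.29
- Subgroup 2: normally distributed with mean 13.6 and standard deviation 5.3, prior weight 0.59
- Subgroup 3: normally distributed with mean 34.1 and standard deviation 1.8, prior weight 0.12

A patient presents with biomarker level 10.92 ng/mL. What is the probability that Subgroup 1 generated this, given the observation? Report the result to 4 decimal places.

Posterior ∝ prior × likelihood, so P(k | x) ∝ π_k f_k(x); normalise over all components.
Evaluate each component's likelihood at the observed value:
  f_1 = (1/(1.8·√(2π)))·exp(−(10.92−9.2)²/(2·1.8²)) = 0.221635·exp(-0.45654) = 0.140399
  f_2 = (1/(5.3·√(2π)))·exp(−(10.92−13.6)²/(2·5.3²)) = 0.075272·exp(-0.12785) = 0.0662386
  f_3 = (1/(1.8·√(2π)))·exp(−(10.92−34.1)²/(2·1.8²)) = 0.221635·exp(-82.91858) = 2.16051e-37
Unnormalised posteriors:
  π_1·f_1 = 0.29 × 0.140399 = 0.0407156
  π_2·f_2 = 0.59 × 0.0662386 = 0.0390808
  π_3·f_3 = 0.12 × 2.16051e-37 = 2.59261e-38
Normaliser: 0.0407156 + 0.0390808 + 2.59261e-38 = 0.0797964
P(Subgroup 1 | x) = 0.0407156 / 0.0797964 ≈ 0.5102

0.5102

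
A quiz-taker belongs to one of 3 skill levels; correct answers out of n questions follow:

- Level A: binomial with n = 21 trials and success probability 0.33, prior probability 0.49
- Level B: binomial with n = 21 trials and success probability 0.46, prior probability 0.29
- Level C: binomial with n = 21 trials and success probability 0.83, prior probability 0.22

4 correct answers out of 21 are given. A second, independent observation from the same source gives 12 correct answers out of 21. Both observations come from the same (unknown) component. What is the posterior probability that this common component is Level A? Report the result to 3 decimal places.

Apply Bayes' rule: the posterior for each component is proportional to its prior times its likelihood at x.
Since both observations come from the same component, the likelihood for component k is f_k(x₁)·f_k(x₂).
  f_A = [C(21,4)·0.33^4·0.67^17 = 5985·0.0118592·0.00110477 = 0.0784136] × [0.0133378] = 0.00104587
  f_B = [C(21,4)·0.46^4·0.54^17 = 5985·0.0447746·2.82289e-05 = 0.00756466] × [0.103011] = 0.00077924
  f_C = [C(21,4)·0.83^4·0.17^17 = 5985·0.474583·8.2724e-14 = 2.34968e-10] × [0.00372582] = 8.75446e-13
Prior × likelihood for each component:
  P(Z=A)·f_A = 0.49 × 0.00104587 = 0.000512474
  P(Z=B)·f_B = 0.29 × 0.00077924 = 0.00022598
  P(Z=C)·f_C = 0.22 × 8.75446e-13 = 1.92598e-13
Marginal: 0.000512474 + 0.00022598 + 1.92598e-13 = 0.000738454
So the posterior for Level A is 0.000512474 / 0.000738454 ≈ 0.694.

0.694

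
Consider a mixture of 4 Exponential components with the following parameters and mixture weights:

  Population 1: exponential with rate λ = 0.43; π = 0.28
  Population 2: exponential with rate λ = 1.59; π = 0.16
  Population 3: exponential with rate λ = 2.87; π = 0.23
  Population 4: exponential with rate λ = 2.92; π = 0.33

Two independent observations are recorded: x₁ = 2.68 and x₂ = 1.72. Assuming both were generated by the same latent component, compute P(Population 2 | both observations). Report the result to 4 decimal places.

Apply Bayes' rule: the posterior for each component is proportional to its prior times its likelihood at x.
Since both observations come from the same component, the likelihood for component k is f_k(x₁)·f_k(x₂).
  L_1 = [0.135827] × [0.205241] = 0.0278774
  L_2 = [0.0224275] × [0.103202] = 0.00231457
  L_3 = [0.00131058] × [0.0206078] = 2.7008e-05
  L_4 = [0.00116619] × [0.019239] = 2.24362e-05
Unnormalised posteriors:
  w_1·L_1 = 0.28 × 0.0278774 = 0.00780566
  w_2·L_2 = 0.16 × 0.00231457 = 0.000370331
  w_3·L_3 = 0.23 × 2.7008e-05 = 6.21185e-06
  w_4·L_4 = 0.33 × 2.24362e-05 = 7.40396e-06
Denominator: 0.00780566 + 0.000370331 + 6.21185e-06 + 7.40396e-06 = 0.00818961
So the posterior for Population 2 is 0.000370331 / 0.00818961 ≈ 0.0452.

0.0452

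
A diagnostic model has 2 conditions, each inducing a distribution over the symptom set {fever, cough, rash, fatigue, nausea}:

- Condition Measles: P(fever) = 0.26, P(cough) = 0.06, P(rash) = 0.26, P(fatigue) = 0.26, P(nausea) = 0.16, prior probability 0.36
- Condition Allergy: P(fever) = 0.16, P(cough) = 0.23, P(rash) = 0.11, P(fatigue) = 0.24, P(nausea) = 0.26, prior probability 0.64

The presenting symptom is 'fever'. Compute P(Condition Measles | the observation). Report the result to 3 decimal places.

P(component k | x) = π_k·f_k(x) / marginal(x), where marginal(x) = Σ_j π_j·f_j(x).
Evaluate each component's likelihood at the observed value:
  f_Measles = P(fever | comp) = 0.26
  f_Allergy = P(fever | comp) = 0.16
Multiply by the mixture weights:
  π_Measles·f_Measles = 0.36 × 0.26 = 0.0936
  π_Allergy·f_Allergy = 0.64 × 0.16 = 0.1024
Normaliser: 0.0936 + 0.1024 = 0.196
Responsibility of Condition Measles: 0.0936 / 0.196 ≈ 0.478

0.478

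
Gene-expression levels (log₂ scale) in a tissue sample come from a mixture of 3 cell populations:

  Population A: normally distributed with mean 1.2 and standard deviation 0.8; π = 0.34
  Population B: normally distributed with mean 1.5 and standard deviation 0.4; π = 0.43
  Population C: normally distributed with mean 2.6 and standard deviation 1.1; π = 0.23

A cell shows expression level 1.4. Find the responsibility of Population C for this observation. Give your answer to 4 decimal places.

Apply Bayes' rule: the posterior for each component is proportional to its prior times its likelihood at x.
Component likelihoods at x = 1.4:
  f_A = (1/(0.8·√(2π)))·exp(−(1.4−1.2)²/(2·0.8²)) = 0.498678·exp(-0.03125) = 0.483335
  f_B = (1/(0.4·√(2π)))·exp(−(1.4−1.5)²/(2·0.4²)) = 0.997356·exp(-0.03125) = 0.96667
  f_C = (1/(1.1·√(2π)))·exp(−(1.4−2.6)²/(2·1.1²)) = 0.362675·exp(-0.59504) = 0.20003
Unnormalised posteriors:
  w_A·f_A = 0.34 × 0.483335 = 0.164334
  w_B·f_B = 0.43 × 0.96667 = 0.415668
  w_C·f_C = 0.23 × 0.20003 = 0.0460068
Sum: 0.164334 + 0.415668 + 0.0460068 = 0.626009
So the posterior for Population C is 0.0460068 / 0.626009 ≈ 0.0735.

0.0735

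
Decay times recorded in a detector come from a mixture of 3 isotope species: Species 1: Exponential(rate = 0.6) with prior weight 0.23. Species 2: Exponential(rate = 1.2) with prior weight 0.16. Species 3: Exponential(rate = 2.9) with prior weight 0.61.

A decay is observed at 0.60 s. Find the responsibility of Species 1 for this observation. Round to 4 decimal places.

0.1925

By Bayes' theorem, P(k | x) = π_k f_k(x) / Σ_j π_j f_j(x).
Evaluate each component's likelihood at the observed value:
  L_1 = 0.418606
  L_2 = 0.584103
  L_3 = 0.509009
Multiply by the mixture weights:
  π_1·L_1 = 0.23 × 0.418606 = 0.0962793
  π_2·L_2 = 0.16 × 0.584103 = 0.0934564
  π_3·L_3 = 0.61 × 0.509009 = 0.310496
Normaliser: 0.0962793 + 0.0934564 + 0.310496 = 0.500231
Responsibility of Species 1: 0.0962793 / 0.500231 ≈ 0.1925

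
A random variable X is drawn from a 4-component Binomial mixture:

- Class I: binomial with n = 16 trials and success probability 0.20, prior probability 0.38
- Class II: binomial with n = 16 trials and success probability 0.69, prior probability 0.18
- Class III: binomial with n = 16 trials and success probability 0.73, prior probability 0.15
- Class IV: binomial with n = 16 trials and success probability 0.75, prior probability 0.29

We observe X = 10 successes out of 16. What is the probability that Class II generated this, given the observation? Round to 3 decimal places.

Apply Bayes' rule: the posterior for each component is proportional to its prior times its likelihood at x.
Component likelihoods at x = 10 successes out of 16:
  p_I = C(16,10)·0.20^10·0.80^6 = 8008·1.024e-07·0.262144 = 0.000214963
  p_II = C(16,10)·0.69^10·0.31^6 = 8008·0.0244619·0.000887504 = 0.173854
  p_III = C(16,10)·0.73^10·0.27^6 = 8008·0.0429763·0.00038742 = 0.133332
  p_IV = C(16,10)·0.75^10·0.25^6 = 8008·0.0563135·0.000244141 = 0.110097
Unnormalised posteriors:
  π_I·p_I = 0.38 × 0.000214963 = 8.1686e-05
  π_II·p_II = 0.18 × 0.173854 = 0.0312938
  π_III·p_III = 0.15 × 0.133332 = 0.0199998
  π_IV·p_IV = 0.29 × 0.110097 = 0.0319282
Marginal: 8.1686e-05 + 0.0312938 + 0.0199998 + 0.0319282 = 0.0833035
So the posterior for Class II is 0.0312938 / 0.0833035 ≈ 0.376.

0.376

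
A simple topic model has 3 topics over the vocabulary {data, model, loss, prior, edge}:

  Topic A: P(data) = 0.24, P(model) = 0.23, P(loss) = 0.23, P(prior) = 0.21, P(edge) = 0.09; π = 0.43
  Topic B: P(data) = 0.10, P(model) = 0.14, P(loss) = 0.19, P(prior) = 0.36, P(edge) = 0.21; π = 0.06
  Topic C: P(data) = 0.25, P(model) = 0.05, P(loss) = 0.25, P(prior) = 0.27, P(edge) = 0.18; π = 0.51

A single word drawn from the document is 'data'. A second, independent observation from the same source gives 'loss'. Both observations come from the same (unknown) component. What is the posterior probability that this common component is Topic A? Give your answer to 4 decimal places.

0.4182

Posterior ∝ prior × likelihood, so P(k | x) ∝ π_k f_k(x); normalise over all components.
Since both observations come from the same component, the likelihood for component k is f_k(x₁)·f_k(x₂).
  p_A = [0.24] × [0.23] = 0.0552
  p_B = [0.1] × [0.19] = 0.019
  p_C = [0.25] × [0.25] = 0.0625
Prior × likelihood for each component:
  π_A·p_A = 0.43 × 0.0552 = 0.023736
  π_B·p_B = 0.06 × 0.019 = 0.00114
  π_C·p_C = 0.51 × 0.0625 = 0.031875
Sum: 0.023736 + 0.00114 + 0.031875 = 0.056751
Responsibility of Topic A: 0.023736 / 0.056751 ≈ 0.4182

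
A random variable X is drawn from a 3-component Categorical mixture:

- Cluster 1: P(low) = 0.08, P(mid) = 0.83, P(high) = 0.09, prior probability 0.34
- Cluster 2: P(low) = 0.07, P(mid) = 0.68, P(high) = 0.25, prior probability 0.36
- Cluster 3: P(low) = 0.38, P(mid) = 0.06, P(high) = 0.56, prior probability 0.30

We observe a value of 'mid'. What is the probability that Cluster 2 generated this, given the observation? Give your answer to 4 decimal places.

0.4492

By Bayes' theorem, P(k | x) = w_k f_k(x) / Σ_j w_j f_j(x).
Categorical probabilities:
  p_1 = P(mid | comp) = 0.83
  p_2 = P(mid | comp) = 0.68
  p_3 = P(mid | comp) = 0.06
Prior × likelihood for each component:
  w_1·p_1 = 0.34 × 0.83 = 0.2822
  w_2·p_2 = 0.36 × 0.68 = 0.2448
  w_3·p_3 = 0.30 × 0.06 = 0.018
Sum: 0.2822 + 0.2448 + 0.018 = 0.545
P(Cluster 2 | the observation) = 0.2448 / 0.545 ≈ 0.4492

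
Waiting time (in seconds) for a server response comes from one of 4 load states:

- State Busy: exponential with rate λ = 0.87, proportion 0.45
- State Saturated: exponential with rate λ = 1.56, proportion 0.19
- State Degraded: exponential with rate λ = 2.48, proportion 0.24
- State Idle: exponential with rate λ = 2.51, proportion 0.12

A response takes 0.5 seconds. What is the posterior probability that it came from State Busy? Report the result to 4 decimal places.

0.3914

P(component k | x) = w_k·f_k(x) / marginal(x), where marginal(x) = Σ_j w_j·f_j(x).
Component likelihoods at x = 0.5 seconds:
  f_Busy = 0.56312
  f_Saturated = 0.715113
  f_Degraded = 0.717673
  f_Idle = 0.71554
Weight by the priors:
  w_Busy·f_Busy = 0.45 × 0.56312 = 0.253404
  w_Saturated·f_Saturated = 0.19 × 0.715113 = 0.135872
  w_Degraded·f_Degraded = 0.24 × 0.717673 = 0.172241
  w_Idle·f_Idle = 0.12 × 0.71554 = 0.0858648
Denominator: 0.253404 + 0.135872 + 0.172241 + 0.0858648 = 0.647382
So the posterior for State Busy is 0.253404 / 0.647382 ≈ 0.3914.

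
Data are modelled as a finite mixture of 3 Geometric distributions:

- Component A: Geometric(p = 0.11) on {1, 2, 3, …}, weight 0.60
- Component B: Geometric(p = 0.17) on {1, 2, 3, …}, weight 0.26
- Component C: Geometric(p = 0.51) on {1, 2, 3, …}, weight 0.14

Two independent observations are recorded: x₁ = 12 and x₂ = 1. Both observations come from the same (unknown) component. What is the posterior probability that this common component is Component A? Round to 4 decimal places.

By Bayes' theorem, P(k | x) = P(Z=k) f_k(x) / Σ_j P(Z=j) f_j(x).
Since both observations come from the same component, the likelihood for component k is f_k(x₁)·f_k(x₂).
  p_A = [0.0305269] × [0.11] = 0.00335796
  p_B = [0.0218931] × [0.17] = 0.00372183
  p_C = [0.000199401] × [0.51] = 0.000101694
Weight by the priors:
  P(Z=A)·p_A = 0.60 × 0.00335796 = 0.00201478
  P(Z=B)·p_B = 0.26 × 0.00372183 = 0.000967677
  P(Z=C)·p_C = 0.14 × 0.000101694 = 1.42372e-05
Marginal: 0.00201478 + 0.000967677 + 1.42372e-05 = 0.00299669
So the posterior for Component A is 0.00201478 / 0.00299669 ≈ 0.6723.

0.6723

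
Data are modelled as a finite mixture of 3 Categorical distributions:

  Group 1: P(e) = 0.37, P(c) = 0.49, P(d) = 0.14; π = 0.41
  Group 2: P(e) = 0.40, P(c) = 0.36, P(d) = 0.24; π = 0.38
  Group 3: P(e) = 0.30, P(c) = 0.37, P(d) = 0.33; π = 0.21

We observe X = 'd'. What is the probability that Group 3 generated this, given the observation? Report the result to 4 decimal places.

0.3180

P(component k | x) = w_k·f_k(x) / marginal(x), where marginal(x) = Σ_j w_j·f_j(x).
Evaluate each component's likelihood at the observed value:
  f_1 = P(d | comp) = 0.14
  f_2 = P(d | comp) = 0.24
  f_3 = P(d | comp) = 0.33
Multiply by the mixture weights:
  w_1·f_1 = 0.41 × 0.14 = 0.0574
  w_2·f_2 = 0.38 × 0.24 = 0.0912
  w_3·f_3 = 0.21 × 0.33 = 0.0693
Denominator: 0.0574 + 0.0912 + 0.0693 = 0.2179
P(Group 3 | 'd') = 0.0693 / 0.2179 ≈ 0.3180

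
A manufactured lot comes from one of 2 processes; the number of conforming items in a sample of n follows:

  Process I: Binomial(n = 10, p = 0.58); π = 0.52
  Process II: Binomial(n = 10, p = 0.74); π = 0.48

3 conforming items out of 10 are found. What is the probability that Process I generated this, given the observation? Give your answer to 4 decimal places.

0.9374

Posterior ∝ prior × likelihood, so P(k | x) ∝ π_k f_k(x); normalise over all components.
Binomial probabilities:
  L_I = C(10,3)·0.58^3·0.42^7 = 120·0.195112·0.00230539 = 0.0539772
  L_II = C(10,3)·0.74^3·0.26^7 = 120·0.405224·8.03181e-05 = 0.00390562
Weight by the priors:
  π_I·L_I = 0.52 × 0.0539772 = 0.0280681
  π_II·L_II = 0.48 × 0.00390562 = 0.0018747
Sum: 0.0280681 + 0.0018747 = 0.0299428
So the posterior for Process I is 0.0280681 / 0.0299428 ≈ 0.9374.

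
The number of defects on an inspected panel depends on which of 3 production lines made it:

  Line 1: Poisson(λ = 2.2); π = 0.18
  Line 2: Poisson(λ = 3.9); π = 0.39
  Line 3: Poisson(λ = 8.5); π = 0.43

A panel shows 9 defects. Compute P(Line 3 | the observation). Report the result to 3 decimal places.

0.924

The responsibility of component k is π_k f_k(x) divided by Σ_j π_j f_j(x).
Component likelihoods at x = 9 defects:
  f_1 = e^(−2.2)·2.2^9/9! = 0.000368632
  f_2 = e^(−3.9)·3.9^9/9! = 0.0116431
  f_3 = e^(−8.5)·8.5^9/9! = 0.129869
Multiply by the mixture weights:
  π_1·f_1 = 0.18 × 0.000368632 = 6.63538e-05
  π_2·f_2 = 0.39 × 0.0116431 = 0.00454082
  π_3·f_3 = 0.43 × 0.129869 = 0.0558435
Normaliser: 6.63538e-05 + 0.00454082 + 0.0558435 = 0.0604507
P(Line 3 | the observation) = 0.0558435 / 0.0604507 ≈ 0.924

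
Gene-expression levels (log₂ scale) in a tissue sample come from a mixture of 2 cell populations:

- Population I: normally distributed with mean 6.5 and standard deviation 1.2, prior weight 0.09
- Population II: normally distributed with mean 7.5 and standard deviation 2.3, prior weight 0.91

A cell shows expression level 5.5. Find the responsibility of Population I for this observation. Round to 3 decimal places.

The responsibility of component k is P(Z=k) f_k(x) divided by Σ_j P(Z=j) f_j(x).
Component likelihoods at x = 5.5:
  f_I = 0.234927
  f_II = 0.118847
Prior × likelihood for each component:
  P(Z=I)·f_I = 0.09 × 0.234927 = 0.0211434
  P(Z=II)·f_II = 0.91 × 0.118847 = 0.108151
Sum: 0.0211434 + 0.108151 = 0.129294
P(Population I | x) = 0.0211434 / 0.129294 ≈ 0.164

0.164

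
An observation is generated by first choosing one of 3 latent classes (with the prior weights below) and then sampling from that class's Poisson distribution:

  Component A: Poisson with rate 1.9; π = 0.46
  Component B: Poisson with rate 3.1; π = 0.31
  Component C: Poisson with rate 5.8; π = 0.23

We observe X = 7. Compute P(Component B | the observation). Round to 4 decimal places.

The responsibility of component k is w_k f_k(x) divided by Σ_j w_j f_j(x).
Component likelihoods at x = 7:
  L_A = e^(−1.9)·1.9^7/7! = 0.00265268
  L_B = e^(−3.1)·3.1^7/7! = 0.0245917
  L_C = e^(−5.8)·5.8^7/7! = 0.132635
Multiply by the mixture weights:
  w_A·L_A = 0.46 × 0.00265268 = 0.00122023
  w_B·L_B = 0.31 × 0.0245917 = 0.00762342
  w_C·L_C = 0.23 × 0.132635 = 0.030506
Sum: 0.00122023 + 0.00762342 + 0.030506 = 0.0393497
Responsibility of Component B: 0.00762342 / 0.0393497 ≈ 0.1937

0.1937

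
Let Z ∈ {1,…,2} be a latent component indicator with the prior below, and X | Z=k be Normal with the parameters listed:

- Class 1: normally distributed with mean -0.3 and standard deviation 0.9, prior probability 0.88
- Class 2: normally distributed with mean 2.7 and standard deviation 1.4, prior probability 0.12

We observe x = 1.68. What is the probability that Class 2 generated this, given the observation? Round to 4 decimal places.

The responsibility of component k is w_k f_k(x) divided by Σ_j w_j f_j(x).
Component likelihoods at x = 1.68:
  p_1 = 0.0394162
  p_2 = 0.218533
Unnormalised posteriors:
  w_1·p_1 = 0.88 × 0.0394162 = 0.0346863
  w_2·p_2 = 0.12 × 0.218533 = 0.0262239
Marginal: 0.0346863 + 0.0262239 = 0.0609102
P(Class 2 | 1.68) = 0.0262239 / 0.0609102 ≈ 0.4305

0.4305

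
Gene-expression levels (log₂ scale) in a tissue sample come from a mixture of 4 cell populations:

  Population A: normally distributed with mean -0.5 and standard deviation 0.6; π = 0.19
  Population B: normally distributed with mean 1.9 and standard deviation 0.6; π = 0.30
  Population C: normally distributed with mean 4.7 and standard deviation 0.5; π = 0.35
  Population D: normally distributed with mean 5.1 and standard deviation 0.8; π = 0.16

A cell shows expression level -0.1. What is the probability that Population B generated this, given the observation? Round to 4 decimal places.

Posterior ∝ prior × likelihood, so P(k | x) ∝ w_k f_k(x); normalise over all components.
Normal densities:
  f_A = 0.532413
  f_B = 0.00257046
  f_C = 7.75622e-21
  f_D = 3.33695e-10
Multiply by the mixture weights:
  w_A·f_A = 0.19 × 0.532413 = 0.101159
  w_B·f_B = 0.30 × 0.00257046 = 0.000771139
  w_C·f_C = 0.35 × 7.75622e-21 = 2.71468e-21
  w_D·f_D = 0.16 × 3.33695e-10 = 5.33911e-11
Denominator: 0.101159 + 0.000771139 + 2.71468e-21 + 5.33911e-11 = 0.10193
P(Population B | -0.1) ≈ 0.0076

0.0076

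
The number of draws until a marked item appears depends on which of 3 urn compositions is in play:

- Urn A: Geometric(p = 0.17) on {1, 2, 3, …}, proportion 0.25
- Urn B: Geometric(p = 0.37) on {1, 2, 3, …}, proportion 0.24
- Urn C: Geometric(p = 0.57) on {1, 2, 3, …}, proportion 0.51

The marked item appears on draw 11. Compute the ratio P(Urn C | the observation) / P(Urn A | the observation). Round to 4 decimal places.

Only the two components matter; the odds are (P(Z=i) f_i(x)) / (P(Z=j) f_j(x)).
Component likelihoods at x = 11:
  L_A = 0.17·(1−0.17)^10 = 0.17·0.15516 = 0.0263773
  L_B = 0.37·(1−0.37)^10 = 0.37·0.0098493 = 0.00364424
  L_C = 0.57·(1−0.57)^10 = 0.57·0.000216115 = 0.000123185
Posterior odds = (P(Z=C)·L_C) / (P(Z=A)·L_A) = (0.51·0.000123185) / (0.25·0.0263773) = 6.28246e-05 / 0.00659432 ≈ 0.0095

0.0095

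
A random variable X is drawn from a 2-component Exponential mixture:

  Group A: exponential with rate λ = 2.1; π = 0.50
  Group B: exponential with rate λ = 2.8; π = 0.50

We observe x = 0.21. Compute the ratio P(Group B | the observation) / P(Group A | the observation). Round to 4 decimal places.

Since P(k|x) ∝ w_k f_k(x), the posterior odds are w_i f_i(x) / (w_j f_j(x)).
Evaluate each component's likelihood at the observed value:
  L_A = 2.1·e^(−2.1·0.21) = 2.1·e^(−0.4410) = 1.35112
  L_B = 2.8·e^(−2.8·0.21) = 2.8·e^(−0.5880) = 1.55522
0.777612 / 0.675562 ≈ 1.1511

1.1511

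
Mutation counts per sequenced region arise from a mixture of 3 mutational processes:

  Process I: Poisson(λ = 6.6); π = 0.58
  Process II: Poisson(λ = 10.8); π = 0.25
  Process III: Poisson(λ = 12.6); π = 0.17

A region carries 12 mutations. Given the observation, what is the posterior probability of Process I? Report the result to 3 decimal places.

Apply Bayes' rule: the posterior for each component is proportional to its prior times its likelihood at x.
Poisson probabilities:
  p_I = e^(−6.6)·6.6^12/12! = 0.019402
  p_II = e^(−10.8)·10.8^12/12! = 0.107243
  p_III = e^(−12.6)·12.6^12/12! = 0.11272
Weight by the priors:
  w_I·p_I = 0.58 × 0.019402 = 0.0112532
  w_II·p_II = 0.25 × 0.107243 = 0.0268107
  w_III·p_III = 0.17 × 0.11272 = 0.0191623
Denominator: 0.0112532 + 0.0268107 + 0.0191623 = 0.0572262
P(Process I | the observation) ≈ 0.197

0.197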